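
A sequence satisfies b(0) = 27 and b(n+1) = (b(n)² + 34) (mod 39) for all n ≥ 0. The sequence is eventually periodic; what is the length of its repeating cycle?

3

Listing terms: b(0) = 27,  b(1) = 22,  b(2) = 11,  b(3) = 38,  b(4) = 35,  b(5) = 11.
Since b(5) = b(2) = 11, the sequence is eventually periodic: after a pre-period of length 2 it cycles with period 3.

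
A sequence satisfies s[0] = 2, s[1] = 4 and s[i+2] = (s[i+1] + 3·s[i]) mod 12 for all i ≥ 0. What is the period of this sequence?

Listing terms: s[0] = 2; s[1] = 4; s[2] = 10; s[3] = 10; s[4] = 4; s[5] = 10.
Since (s[4], s[5]) = (s[1], s[2]) = (4, 10) (two consecutive terms determine the rest), the sequence is eventually periodic: after a pre-period of length 1 it cycles with period 3.

3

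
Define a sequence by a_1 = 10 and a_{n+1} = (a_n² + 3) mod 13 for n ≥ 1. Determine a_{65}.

We have a_1 = 10; a_2 = 12; a_3 = 4; a_4 = 6; a_5 = 0; a_6 = 3; a_7 = 12.
Since a_7 = a_2 = 12, the sequence is eventually periodic: after a pre-period of length 1 it cycles with period 5.
For n ≥ 2, a_n depends only on (n - 2) mod 5. (65 - 2) mod 5 = 3, so a_{65} = a_5 = 0.

0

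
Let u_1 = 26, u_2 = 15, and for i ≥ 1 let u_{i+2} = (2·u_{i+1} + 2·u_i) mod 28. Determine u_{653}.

8

We have u_1 = 26, u_2 = 15, u_3 = 26, u_4 = 26, u_5 = 20, u_6 = 8, u_7 = 0, u_8 = 16, u_9 = 4, u_{10} = 12, u_{11} = 4, u_{12} = 4, u_{13} = 16, u_{14} = 12, u_{15} = 0, u_{16} = 24, u_{17} = 20, u_{18} = 4, u_{19} = 20, u_{20} = 20, u_{21} = 24, u_{22} = 4, u_{23} = 0, u_{24} = 8, u_{25} = 16, u_{26} = 20, u_{27} = 16, u_{28} = 16, u_{29} = 8, u_{30} = 20, u_{31} = 0, u_{32} = 12, u_{33} = 24, u_{34} = 16, u_{35} = 24, u_{36} = 24, u_{37} = 12, u_{38} = 16, u_{39} = 0, u_{40} = 4, u_{41} = 8, u_{42} = 24, u_{43} = 8, u_{44} = 8, u_{45} = 4, u_{46} = 24, u_{47} = 0, u_{48} = 20, u_{49} = 12, u_{50} = 8, u_{51} = 12, u_{52} = 12, u_{53} = 20, u_{54} = 8.
Since (u_{53}, u_{54}) = (u_5, u_6) = (20, 8) (two consecutive terms determine the rest), the sequence is eventually periodic: after a pre-period of length 4 it cycles with period 48.
For i ≥ 5, u_i depends only on (i - 5) mod 48. (653 - 5) mod 48 = 24, so u_{653} = u_{29} = 8.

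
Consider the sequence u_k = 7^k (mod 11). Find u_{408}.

9

u_1 = 7,  u_2 = 5,  u_3 = 2,  u_4 = 3,  u_5 = 10,  u_6 = 4,  u_7 = 6,  u_8 = 9,  u_9 = 8,  u_{10} = 1,  u_{11} = 7.
The sequence repeats with period 10.
(408 - 1) mod 10 = 7, so u_{408} = u_8 = 9.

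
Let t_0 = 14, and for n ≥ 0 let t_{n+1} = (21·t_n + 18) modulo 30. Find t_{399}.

6

Computing terms: t_0 = 14; t_1 = 12; t_2 = 0; t_3 = 18; t_4 = 6; t_5 = 24; t_6 = 12.
Since t_6 = t_1 = 12, the sequence is eventually periodic: after a pre-period of length 1 it cycles with period 5.
For n ≥ 1, t_n depends only on (n - 1) mod 5. (399 - 1) mod 5 = 3, so t_{399} = t_4 = 6.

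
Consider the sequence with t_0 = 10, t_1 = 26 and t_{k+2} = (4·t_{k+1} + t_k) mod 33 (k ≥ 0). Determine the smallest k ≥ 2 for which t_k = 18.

14

t_0 = 10; t_1 = 26; t_2 = 15; t_3 = 20; t_4 = 29; t_5 = 4; t_6 = 12; t_7 = 19; t_8 = 22; t_9 = 8; t_{10} = 21; t_{11} = 26; t_{12} = 26; t_{13} = 31; t_{14} = 18; t_{15} = 4; t_{16} = 1; t_{17} = 8; t_{18} = 0; t_{19} = 8; t_{20} = 32; t_{21} = 4; t_{22} = 15; t_{23} = 31; t_{24} = 7; t_{25} = 26; t_{26} = 12; t_{27} = 8; t_{28} = 11; t_{29} = 19; t_{30} = 21; t_{31} = 4; t_{32} = 4; t_{33} = 20; t_{34} = 18; t_{35} = 26; t_{36} = 23; t_{37} = 19; t_{38} = 0; t_{39} = 19; t_{40} = 10; t_{41} = 26.
Since (t_{40}, t_{41}) = (t_0, t_1) = (10, 26) (two consecutive terms determine the rest), the sequence is periodic with period 40.
The value 18 first appears (with k ≥ 2) at t_{14}.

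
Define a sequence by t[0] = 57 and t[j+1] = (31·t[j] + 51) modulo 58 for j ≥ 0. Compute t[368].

Computing terms: t[0] = 57; t[1] = 20; t[2] = 33; t[3] = 30; t[4] = 53; t[5] = 12; t[6] = 17; t[7] = 56; t[8] = 47; t[9] = 0; t[10] = 51; t[11] = 8; t[12] = 9; t[13] = 40; t[14] = 15; t[15] = 52; t[16] = 39; t[17] = 42; t[18] = 19; t[19] = 2; t[20] = 55; t[21] = 16; t[22] = 25; t[23] = 14; t[24] = 21; t[25] = 6; t[26] = 5; t[27] = 32; t[28] = 57.
The sequence repeats with period 28.
So t[368] = t[0 + ((368-0) mod 28)] = t[4] = 53.

53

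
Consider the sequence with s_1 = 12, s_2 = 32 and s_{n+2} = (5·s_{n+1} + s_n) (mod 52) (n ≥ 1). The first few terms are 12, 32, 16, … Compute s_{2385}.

Computing terms: s_1 = 12; s_2 = 32; s_3 = 16; s_4 = 8; s_5 = 4; s_6 = 28; s_7 = 40; s_8 = 20; s_9 = 36; s_{10} = 44; s_{11} = 48; s_{12} = 24; s_{13} = 12; s_{14} = 32.
Since (s_{13}, s_{14}) = (s_1, s_2) = (12, 32) (two consecutive terms determine the rest), the sequence is periodic with period 12.
So s_{2385} = s_{1 + ((2385-1) mod 12)} = s_9 = 36.

36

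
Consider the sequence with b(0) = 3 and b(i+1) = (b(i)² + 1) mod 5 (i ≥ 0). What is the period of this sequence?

Listing terms: b(0) = 3; b(1) = 0; b(2) = 1; b(3) = 2; b(4) = 0.
Since b(4) = b(1) = 0, the sequence is eventually periodic: after a pre-period of length 1 it cycles with period 3.

3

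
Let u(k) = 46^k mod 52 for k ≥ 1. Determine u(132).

40

u(1) = 46, u(2) = 36, u(3) = 44, u(4) = 48, u(5) = 24, u(6) = 12, u(7) = 32, u(8) = 16, u(9) = 8, u(10) = 4, u(11) = 28, u(12) = 40, u(13) = 20, u(14) = 36.
Since u(14) = u(2) = 36, the sequence is eventually periodic: after a pre-period of length 1 it cycles with period 12.
For k ≥ 2, u(k) depends only on (k - 2) mod 12. (132 - 2) mod 12 = 10, so u(132) = u(12) = 40.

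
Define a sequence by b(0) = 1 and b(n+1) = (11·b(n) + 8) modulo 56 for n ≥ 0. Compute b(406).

33

b(0) = 1; b(1) = 19; b(2) = 49; b(3) = 43; b(4) = 33; b(5) = 35; b(6) = 1.
The sequence repeats with period 6.
So b(406) = b(0 + ((406-0) mod 6)) = b(4) = 33.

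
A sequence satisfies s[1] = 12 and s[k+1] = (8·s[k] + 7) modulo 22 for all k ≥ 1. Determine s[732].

15

We have s[1] = 12, s[2] = 15, s[3] = 17, s[4] = 11, s[5] = 7, s[6] = 19, s[7] = 5, s[8] = 3, s[9] = 9, s[10] = 13, s[11] = 1, s[12] = 15.
Since s[12] = s[2] = 15, the sequence is eventually periodic: after a pre-period of length 1 it cycles with period 10.
For k ≥ 2, s[k] depends only on (k - 2) mod 10. (732 - 2) mod 10 = 0, so s[732] = s[2] = 15.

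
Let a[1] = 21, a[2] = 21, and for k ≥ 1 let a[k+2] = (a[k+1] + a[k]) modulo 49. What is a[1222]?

21

We have a[1] = 21, a[2] = 21, a[3] = 42, a[4] = 14, a[5] = 7, a[6] = 21, a[7] = 28, a[8] = 0, a[9] = 28, a[10] = 28, a[11] = 7, a[12] = 35, a[13] = 42, a[14] = 28, a[15] = 21, a[16] = 0, a[17] = 21, a[18] = 21.
The sequence repeats with period 16.
(1222 - 1) mod 16 = 5, so a[1222] = a[6] = 21.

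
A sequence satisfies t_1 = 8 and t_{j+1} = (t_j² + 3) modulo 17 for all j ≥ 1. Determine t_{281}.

Computing terms: t_1 = 8; t_2 = 16; t_3 = 4; t_4 = 2; t_5 = 7; t_6 = 1; t_7 = 4.
Since t_7 = t_3 = 4, the sequence is eventually periodic: after a pre-period of length 2 it cycles with period 4.
For j ≥ 3, t_j depends only on (j - 3) mod 4. (281 - 3) mod 4 = 2, so t_{281} = t_5 = 7.

7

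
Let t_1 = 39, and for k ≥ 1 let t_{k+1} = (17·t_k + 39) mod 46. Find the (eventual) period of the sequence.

22

t_1 = 39; t_2 = 12; t_3 = 13; t_4 = 30; t_5 = 43; t_6 = 34; t_7 = 19; t_8 = 40; t_9 = 29; t_{10} = 26; t_{11} = 21; t_{12} = 28; t_{13} = 9; t_{14} = 8; t_{15} = 37; t_{16} = 24; t_{17} = 33; t_{18} = 2; t_{19} = 27; t_{20} = 38; t_{21} = 41; t_{22} = 0; t_{23} = 39.
The sequence repeats with period 22.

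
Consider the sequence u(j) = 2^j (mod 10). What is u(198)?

Computing terms: u(1) = 2,  u(2) = 4,  u(3) = 8,  u(4) = 6,  u(5) = 2.
The sequence repeats with period 4.
(198 - 1) mod 4 = 1, so u(198) = u(2) = 4.

4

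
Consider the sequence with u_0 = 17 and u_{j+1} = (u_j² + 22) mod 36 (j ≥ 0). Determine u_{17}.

We have u_0 = 17,  u_1 = 23,  u_2 = 11,  u_3 = 35,  u_4 = 23.
Since u_4 = u_1 = 23, the sequence is eventually periodic: after a pre-period of length 1 it cycles with period 3.
For j ≥ 1, u_j depends only on (j - 1) mod 3. (17 - 1) mod 3 = 1, so u_{17} = u_2 = 11.

11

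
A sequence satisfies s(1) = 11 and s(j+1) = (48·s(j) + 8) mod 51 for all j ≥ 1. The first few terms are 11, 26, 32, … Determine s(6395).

Listing terms: s(1) = 11; s(2) = 26; s(3) = 32; s(4) = 14; s(5) = 17; s(6) = 8; s(7) = 35; s(8) = 5; s(9) = 44; s(10) = 29; s(11) = 23; s(12) = 41; s(13) = 38; s(14) = 47; s(15) = 20; s(16) = 50; s(17) = 11.
The sequence repeats with period 16.
So s(6395) = s(1 + ((6395-1) mod 16)) = s(11) = 23.

23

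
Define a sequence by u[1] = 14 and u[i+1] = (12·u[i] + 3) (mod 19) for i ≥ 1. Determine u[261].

3

We have u[1] = 14,  u[2] = 0,  u[3] = 3,  u[4] = 1,  u[5] = 15,  u[6] = 12,  u[7] = 14.
The sequence repeats with period 6.
So u[261] = u[1 + ((261-1) mod 6)] = u[3] = 3.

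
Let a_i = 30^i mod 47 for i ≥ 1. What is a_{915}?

29

Listing terms: a_1 = 30,  a_2 = 7,  a_3 = 22,  a_4 = 2,  a_5 = 13,  a_6 = 14,  a_7 = 44,  a_8 = 4,  a_9 = 26,  a_{10} = 28,  a_{11} = 41,  a_{12} = 8,  a_{13} = 5,  a_{14} = 9,  a_{15} = 35,  a_{16} = 16,  a_{17} = 10,  a_{18} = 18,  a_{19} = 23,  a_{20} = 32,  a_{21} = 20,  a_{22} = 36,  a_{23} = 46,  a_{24} = 17,  a_{25} = 40,  a_{26} = 25,  a_{27} = 45,  a_{28} = 34,  a_{29} = 33,  a_{30} = 3,  a_{31} = 43,  a_{32} = 21,  a_{33} = 19,  a_{34} = 6,  a_{35} = 39,  a_{36} = 42,  a_{37} = 38,  a_{38} = 12,  a_{39} = 31,  a_{40} = 37,  a_{41} = 29,  a_{42} = 24,  a_{43} = 15,  a_{44} = 27,  a_{45} = 11,  a_{46} = 1,  a_{47} = 30.
The sequence repeats with period 46.
So a_{915} = a_{1 + ((915-1) mod 46)} = a_{41} = 29.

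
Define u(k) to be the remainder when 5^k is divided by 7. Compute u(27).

6

We have u(1) = 5; u(2) = 4; u(3) = 6; u(4) = 2; u(5) = 3; u(6) = 1; u(7) = 5.
The sequence repeats with period 6.
So u(27) = u(1 + ((27-1) mod 6)) = u(3) = 6.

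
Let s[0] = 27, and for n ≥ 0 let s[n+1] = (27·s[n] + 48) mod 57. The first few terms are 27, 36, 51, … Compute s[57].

Computing terms: s[0] = 27; s[1] = 36; s[2] = 51; s[3] = 0; s[4] = 48; s[5] = 33; s[6] = 27.
Since s[6] = s[0] = 27, the sequence is periodic with period 6.
(57 - 0) mod 6 = 3, so s[57] = s[3] = 0.

0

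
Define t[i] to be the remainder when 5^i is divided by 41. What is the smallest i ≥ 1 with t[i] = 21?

17

We have t[0] = 1, t[1] = 5, t[2] = 25, t[3] = 2, t[4] = 10, t[5] = 9, t[6] = 4, t[7] = 20, t[8] = 18, t[9] = 8, t[10] = 40, t[11] = 36, t[12] = 16, t[13] = 39, t[14] = 31, t[15] = 32, t[16] = 37, t[17] = 21, t[18] = 23, t[19] = 33, t[20] = 1.
Since t[20] = t[0] = 1, the sequence is periodic with period 20.
The value 21 first appears (with i ≥ 1) at t[17].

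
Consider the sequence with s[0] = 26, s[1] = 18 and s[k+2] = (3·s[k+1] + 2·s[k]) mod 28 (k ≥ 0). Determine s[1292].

14

Listing terms: s[0] = 26; s[1] = 18; s[2] = 22; s[3] = 18; s[4] = 14; s[5] = 22; s[6] = 10; s[7] = 18; s[8] = 18; s[9] = 6; s[10] = 26; s[11] = 6; s[12] = 14; s[13] = 26; s[14] = 22; s[15] = 6; s[16] = 6; s[17] = 2; s[18] = 18; s[19] = 2; s[20] = 14; s[21] = 18; s[22] = 26; s[23] = 2; s[24] = 2; s[25] = 10; s[26] = 6; s[27] = 10; s[28] = 14; s[29] = 6; s[30] = 18; s[31] = 10; s[32] = 10; s[33] = 22; s[34] = 2; s[35] = 22; s[36] = 14; s[37] = 2; s[38] = 6; s[39] = 22; s[40] = 22; s[41] = 26; s[42] = 10; s[43] = 26; s[44] = 14; s[45] = 10; s[46] = 2; s[47] = 26; s[48] = 26; s[49] = 18.
Since (s[48], s[49]) = (s[0], s[1]) = (26, 18) (two consecutive terms determine the rest), the sequence is periodic with period 48.
(1292 - 0) mod 48 = 44, so s[1292] = s[44] = 14.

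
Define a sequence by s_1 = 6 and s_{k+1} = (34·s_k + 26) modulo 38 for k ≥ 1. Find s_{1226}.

2

We have s_1 = 6,  s_2 = 2,  s_3 = 18,  s_4 = 30,  s_5 = 20,  s_6 = 22,  s_7 = 14,  s_8 = 8,  s_9 = 32,  s_{10} = 12,  s_{11} = 16,  s_{12} = 0,  s_{13} = 26,  s_{14} = 36,  s_{15} = 34,  s_{16} = 4,  s_{17} = 10,  s_{18} = 24,  s_{19} = 6.
Since s_{19} = s_1 = 6, the sequence is periodic with period 18.
(1226 - 1) mod 18 = 1, so s_{1226} = s_2 = 2.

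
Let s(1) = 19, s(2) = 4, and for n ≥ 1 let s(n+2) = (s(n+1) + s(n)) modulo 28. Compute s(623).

Computing terms: s(1) = 19; s(2) = 4; s(3) = 23; s(4) = 27; s(5) = 22; s(6) = 21; s(7) = 15; s(8) = 8; s(9) = 23; s(10) = 3; s(11) = 26; s(12) = 1; s(13) = 27; s(14) = 0; s(15) = 27; s(16) = 27; s(17) = 26; s(18) = 25; s(19) = 23; s(20) = 20; s(21) = 15; s(22) = 7; s(23) = 22; s(24) = 1; s(25) = 23; s(26) = 24; s(27) = 19; s(28) = 15; s(29) = 6; s(30) = 21; s(31) = 27; s(32) = 20; s(33) = 19; s(34) = 11; s(35) = 2; s(36) = 13; s(37) = 15; s(38) = 0; s(39) = 15; s(40) = 15; s(41) = 2; s(42) = 17; s(43) = 19; s(44) = 8; s(45) = 27; s(46) = 7; s(47) = 6; s(48) = 13; s(49) = 19; s(50) = 4.
The sequence repeats with period 48.
(623 - 1) mod 48 = 46, so s(623) = s(47) = 6.

6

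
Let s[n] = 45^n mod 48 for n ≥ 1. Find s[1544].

Listing terms: s[1] = 45, s[2] = 9, s[3] = 21, s[4] = 33, s[5] = 45.
Since s[5] = s[1] = 45, the sequence is periodic with period 4.
So s[1544] = s[1 + ((1544-1) mod 4)] = s[4] = 33.

33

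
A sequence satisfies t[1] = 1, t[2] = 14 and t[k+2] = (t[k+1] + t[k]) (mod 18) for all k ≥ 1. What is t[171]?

15

Listing terms: t[1] = 1,  t[2] = 14,  t[3] = 15,  t[4] = 11,  t[5] = 8,  t[6] = 1,  t[7] = 9,  t[8] = 10,  t[9] = 1,  t[10] = 11,  t[11] = 12,  t[12] = 5,  t[13] = 17,  t[14] = 4,  t[15] = 3,  t[16] = 7,  t[17] = 10,  t[18] = 17,  t[19] = 9,  t[20] = 8,  t[21] = 17,  t[22] = 7,  t[23] = 6,  t[24] = 13,  t[25] = 1,  t[26] = 14.
The sequence repeats with period 24.
(171 - 1) mod 24 = 2, so t[171] = t[3] = 15.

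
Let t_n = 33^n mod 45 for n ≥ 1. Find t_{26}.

t_1 = 33,  t_2 = 9,  t_3 = 27,  t_4 = 36,  t_5 = 18,  t_6 = 9.
Since t_6 = t_2 = 9, the sequence is eventually periodic: after a pre-period of length 1 it cycles with period 4.
For n ≥ 2, t_n depends only on (n - 2) mod 4. (26 - 2) mod 4 = 0, so t_{26} = t_2 = 9.

9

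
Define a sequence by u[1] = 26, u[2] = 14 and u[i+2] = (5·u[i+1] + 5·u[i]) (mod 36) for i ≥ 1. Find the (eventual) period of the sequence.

Computing terms: u[1] = 26, u[2] = 14, u[3] = 20, u[4] = 26, u[5] = 14.
The sequence repeats with period 3.

3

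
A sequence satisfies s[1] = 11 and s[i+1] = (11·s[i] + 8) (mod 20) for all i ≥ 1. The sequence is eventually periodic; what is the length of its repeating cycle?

We have s[1] = 11, s[2] = 9, s[3] = 7, s[4] = 5, s[5] = 3, s[6] = 1, s[7] = 19, s[8] = 17, s[9] = 15, s[10] = 13, s[11] = 11.
The sequence repeats with period 10.

10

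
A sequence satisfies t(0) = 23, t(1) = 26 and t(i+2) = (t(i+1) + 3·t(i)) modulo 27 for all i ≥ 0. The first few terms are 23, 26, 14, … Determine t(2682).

Listing terms: t(0) = 23; t(1) = 26; t(2) = 14; t(3) = 11; t(4) = 26; t(5) = 5; t(6) = 2; t(7) = 17; t(8) = 23; t(9) = 20; t(10) = 8; t(11) = 14; t(12) = 11.
Since (t(11), t(12)) = (t(2), t(3)) = (14, 11) (two consecutive terms determine the rest), the sequence is eventually periodic: after a pre-period of length 2 it cycles with period 9.
For i ≥ 2, t(i) depends only on (i - 2) mod 9. (2682 - 2) mod 9 = 7, so t(2682) = t(9) = 20.

20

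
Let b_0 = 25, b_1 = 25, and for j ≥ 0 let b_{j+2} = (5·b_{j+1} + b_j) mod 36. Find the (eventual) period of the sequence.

24

Computing terms: b_0 = 25, b_1 = 25, b_2 = 6, b_3 = 19, b_4 = 29, b_5 = 20, b_6 = 21, b_7 = 17, b_8 = 34, b_9 = 7, b_{10} = 33, b_{11} = 28, b_{12} = 29, b_{13} = 29, b_{14} = 30, b_{15} = 35, b_{16} = 25, b_{17} = 16, b_{18} = 33, b_{19} = 1, b_{20} = 2, b_{21} = 11, b_{22} = 21, b_{23} = 8, b_{24} = 25, b_{25} = 25.
Since (b_{24}, b_{25}) = (b_0, b_1) = (25, 25) (two consecutive terms determine the rest), the sequence is periodic with period 24.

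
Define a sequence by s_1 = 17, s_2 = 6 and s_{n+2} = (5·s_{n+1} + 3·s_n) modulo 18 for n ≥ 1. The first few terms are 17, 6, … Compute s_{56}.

Computing terms: s_1 = 17,  s_2 = 6,  s_3 = 9,  s_4 = 9,  s_5 = 0,  s_6 = 9,  s_7 = 9.
Since (s_6, s_7) = (s_3, s_4) = (9, 9) (two consecutive terms determine the rest), the sequence is eventually periodic: after a pre-period of length 2 it cycles with period 3.
For n ≥ 3, s_n depends only on (n - 3) mod 3. (56 - 3) mod 3 = 2, so s_{56} = s_5 = 0.

0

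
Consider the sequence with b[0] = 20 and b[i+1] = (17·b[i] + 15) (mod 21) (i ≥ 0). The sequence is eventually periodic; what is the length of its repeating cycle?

Computing terms: b[0] = 20,  b[1] = 19,  b[2] = 2,  b[3] = 7,  b[4] = 8,  b[5] = 4,  b[6] = 20.
The sequence repeats with period 6.

6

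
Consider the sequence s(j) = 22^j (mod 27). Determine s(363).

Listing terms: s(0) = 1,  s(1) = 22,  s(2) = 25,  s(3) = 10,  s(4) = 4,  s(5) = 7,  s(6) = 19,  s(7) = 13,  s(8) = 16,  s(9) = 1.
The sequence repeats with period 9.
So s(363) = s(0 + ((363-0) mod 9)) = s(3) = 10.

10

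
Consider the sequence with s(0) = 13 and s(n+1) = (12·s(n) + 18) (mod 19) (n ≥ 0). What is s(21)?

1

Listing terms: s(0) = 13,  s(1) = 3,  s(2) = 16,  s(3) = 1,  s(4) = 11,  s(5) = 17,  s(6) = 13.
The sequence repeats with period 6.
So s(21) = s(0 + ((21-0) mod 6)) = s(3) = 1.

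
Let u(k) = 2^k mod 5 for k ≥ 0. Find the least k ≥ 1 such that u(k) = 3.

3

Listing terms: u(0) = 1, u(1) = 2, u(2) = 4, u(3) = 3, u(4) = 1.
The sequence repeats with period 4.
The value 3 first appears (with k ≥ 1) at u(3).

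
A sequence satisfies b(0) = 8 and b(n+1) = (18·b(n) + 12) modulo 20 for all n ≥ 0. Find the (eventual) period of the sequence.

4

Listing terms: b(0) = 8; b(1) = 16; b(2) = 0; b(3) = 12; b(4) = 8.
Since b(4) = b(0) = 8, the sequence is periodic with period 4.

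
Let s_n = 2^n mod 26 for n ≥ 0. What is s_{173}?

6

Computing terms: s_0 = 1; s_1 = 2; s_2 = 4; s_3 = 8; s_4 = 16; s_5 = 6; s_6 = 12; s_7 = 24; s_8 = 22; s_9 = 18; s_{10} = 10; s_{11} = 20; s_{12} = 14; s_{13} = 2.
Since s_{13} = s_1 = 2, the sequence is eventually periodic: after a pre-period of length 1 it cycles with period 12.
For n ≥ 1, s_n depends only on (n - 1) mod 12. (173 - 1) mod 12 = 4, so s_{173} = s_5 = 6.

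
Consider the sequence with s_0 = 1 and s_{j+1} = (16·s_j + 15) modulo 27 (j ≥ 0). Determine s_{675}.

Computing terms: s_0 = 1, s_1 = 4, s_2 = 25, s_3 = 10, s_4 = 13, s_5 = 7, s_6 = 19, s_7 = 22, s_8 = 16, s_9 = 1.
The sequence repeats with period 9.
(675 - 0) mod 9 = 0, so s_{675} = s_0 = 1.

1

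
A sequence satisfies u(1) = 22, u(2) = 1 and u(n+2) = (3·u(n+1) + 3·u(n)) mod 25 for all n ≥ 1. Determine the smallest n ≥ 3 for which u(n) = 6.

We have u(1) = 22, u(2) = 1, u(3) = 19, u(4) = 10, u(5) = 12, u(6) = 16, u(7) = 9, u(8) = 0, u(9) = 2, u(10) = 6, u(11) = 24, u(12) = 15, u(13) = 17, u(14) = 21, u(15) = 14, u(16) = 5, u(17) = 7, u(18) = 11, u(19) = 4, u(20) = 20, u(21) = 22, u(22) = 1.
The sequence repeats with period 20.
The value 6 first appears (with n ≥ 3) at u(10).

10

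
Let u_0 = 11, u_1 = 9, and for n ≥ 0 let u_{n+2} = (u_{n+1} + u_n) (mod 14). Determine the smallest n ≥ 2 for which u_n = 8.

Listing terms: u_0 = 11, u_1 = 9, u_2 = 6, u_3 = 1, u_4 = 7, u_5 = 8, u_6 = 1, u_7 = 9, u_8 = 10, u_9 = 5, u_{10} = 1, u_{11} = 6, u_{12} = 7, u_{13} = 13, u_{14} = 6, u_{15} = 5, u_{16} = 11, u_{17} = 2, u_{18} = 13, u_{19} = 1, u_{20} = 0, u_{21} = 1, u_{22} = 1, u_{23} = 2, u_{24} = 3, u_{25} = 5, u_{26} = 8, u_{27} = 13, u_{28} = 7, u_{29} = 6, u_{30} = 13, u_{31} = 5, u_{32} = 4, u_{33} = 9, u_{34} = 13, u_{35} = 8, u_{36} = 7, u_{37} = 1, u_{38} = 8, u_{39} = 9, u_{40} = 3, u_{41} = 12, u_{42} = 1, u_{43} = 13, u_{44} = 0, u_{45} = 13, u_{46} = 13, u_{47} = 12, u_{48} = 11, u_{49} = 9.
The sequence repeats with period 48.
The value 8 first appears (with n ≥ 2) at u_5.

5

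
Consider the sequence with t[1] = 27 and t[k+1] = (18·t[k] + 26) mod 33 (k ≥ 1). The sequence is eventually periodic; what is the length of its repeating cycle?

10

Computing terms: t[1] = 27, t[2] = 17, t[3] = 2, t[4] = 29, t[5] = 20, t[6] = 23, t[7] = 11, t[8] = 26, t[9] = 32, t[10] = 8, t[11] = 5, t[12] = 17.
Since t[12] = t[2] = 17, the sequence is eventually periodic: after a pre-period of length 1 it cycles with period 10.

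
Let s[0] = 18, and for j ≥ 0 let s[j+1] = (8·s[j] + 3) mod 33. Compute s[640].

We have s[0] = 18, s[1] = 15, s[2] = 24, s[3] = 30, s[4] = 12, s[5] = 0, s[6] = 3, s[7] = 27, s[8] = 21, s[9] = 6, s[10] = 18.
The sequence repeats with period 10.
So s[640] = s[0 + ((640-0) mod 10)] = s[0] = 18.

18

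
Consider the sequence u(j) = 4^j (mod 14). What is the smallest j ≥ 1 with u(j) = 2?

2

Computing terms: u(0) = 1, u(1) = 4, u(2) = 2, u(3) = 8, u(4) = 4.
Since u(4) = u(1) = 4, the sequence is eventually periodic: after a pre-period of length 1 it cycles with period 3.
The value 2 first appears (with j ≥ 1) at u(2).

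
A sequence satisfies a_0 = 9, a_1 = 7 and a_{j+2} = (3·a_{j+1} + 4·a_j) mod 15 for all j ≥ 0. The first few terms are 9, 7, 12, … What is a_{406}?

Computing terms: a_0 = 9,  a_1 = 7,  a_2 = 12,  a_3 = 4,  a_4 = 0,  a_5 = 1,  a_6 = 3,  a_7 = 13,  a_8 = 6,  a_9 = 10,  a_{10} = 9,  a_{11} = 7.
Since (a_{10}, a_{11}) = (a_0, a_1) = (9, 7) (two consecutive terms determine the rest), the sequence is periodic with period 10.
So a_{406} = a_{0 + ((406-0) mod 10)} = a_6 = 3.

3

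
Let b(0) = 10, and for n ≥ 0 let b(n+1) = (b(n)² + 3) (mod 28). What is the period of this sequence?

We have b(0) = 10; b(1) = 19; b(2) = 0; b(3) = 3; b(4) = 12; b(5) = 7; b(6) = 24; b(7) = 19.
Since b(7) = b(1) = 19, the sequence is eventually periodic: after a pre-period of length 1 it cycles with period 6.

6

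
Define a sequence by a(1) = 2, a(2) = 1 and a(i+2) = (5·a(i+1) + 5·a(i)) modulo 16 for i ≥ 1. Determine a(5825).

3

Computing terms: a(1) = 2; a(2) = 1; a(3) = 15; a(4) = 0; a(5) = 11; a(6) = 7; a(7) = 10; a(8) = 5; a(9) = 11; a(10) = 0; a(11) = 7; a(12) = 3; a(13) = 2; a(14) = 9; a(15) = 7; a(16) = 0; a(17) = 3; a(18) = 15; a(19) = 10; a(20) = 13; a(21) = 3; a(22) = 0; a(23) = 15; a(24) = 11; a(25) = 2; a(26) = 1.
The sequence repeats with period 24.
(5825 - 1) mod 24 = 16, so a(5825) = a(17) = 3.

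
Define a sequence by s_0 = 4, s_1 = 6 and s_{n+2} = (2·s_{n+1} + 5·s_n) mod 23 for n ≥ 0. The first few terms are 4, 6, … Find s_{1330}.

We have s_0 = 4; s_1 = 6; s_2 = 9; s_3 = 2; s_4 = 3; s_5 = 16; s_6 = 1; s_7 = 13; s_8 = 8; s_9 = 12; s_{10} = 18; s_{11} = 4; s_{12} = 6.
The sequence repeats with period 11.
So s_{1330} = s_{0 + ((1330-0) mod 11)} = s_{10} = 18.

18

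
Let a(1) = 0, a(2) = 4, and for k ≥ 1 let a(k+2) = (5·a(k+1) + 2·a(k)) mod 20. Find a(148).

8

Computing terms: a(1) = 0; a(2) = 4; a(3) = 0; a(4) = 8; a(5) = 0; a(6) = 16; a(7) = 0; a(8) = 12; a(9) = 0; a(10) = 4.
Since (a(9), a(10)) = (a(1), a(2)) = (0, 4) (two consecutive terms determine the rest), the sequence is periodic with period 8.
So a(148) = a(1 + ((148-1) mod 8)) = a(4) = 8.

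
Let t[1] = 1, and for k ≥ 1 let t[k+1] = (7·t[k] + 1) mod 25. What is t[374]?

8

t[1] = 1, t[2] = 8, t[3] = 7, t[4] = 0, t[5] = 1.
The sequence repeats with period 4.
So t[374] = t[1 + ((374-1) mod 4)] = t[2] = 8.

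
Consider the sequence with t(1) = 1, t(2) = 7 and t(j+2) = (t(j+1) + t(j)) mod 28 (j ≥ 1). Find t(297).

20

Listing terms: t(1) = 1; t(2) = 7; t(3) = 8; t(4) = 15; t(5) = 23; t(6) = 10; t(7) = 5; t(8) = 15; t(9) = 20; t(10) = 7; t(11) = 27; t(12) = 6; t(13) = 5; t(14) = 11; t(15) = 16; t(16) = 27; t(17) = 15; t(18) = 14; t(19) = 1; t(20) = 15; t(21) = 16; t(22) = 3; t(23) = 19; t(24) = 22; t(25) = 13; t(26) = 7; t(27) = 20; t(28) = 27; t(29) = 19; t(30) = 18; t(31) = 9; t(32) = 27; t(33) = 8; t(34) = 7; t(35) = 15; t(36) = 22; t(37) = 9; t(38) = 3; t(39) = 12; t(40) = 15; t(41) = 27; t(42) = 14; t(43) = 13; t(44) = 27; t(45) = 12; t(46) = 11; t(47) = 23; t(48) = 6; t(49) = 1; t(50) = 7.
Since (t(49), t(50)) = (t(1), t(2)) = (1, 7) (two consecutive terms determine the rest), the sequence is periodic with period 48.
(297 - 1) mod 48 = 8, so t(297) = t(9) = 20.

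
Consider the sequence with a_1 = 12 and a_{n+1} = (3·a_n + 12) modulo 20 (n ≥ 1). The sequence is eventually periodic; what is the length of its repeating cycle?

4

Computing terms: a_1 = 12,  a_2 = 8,  a_3 = 16,  a_4 = 0,  a_5 = 12.
The sequence repeats with period 4.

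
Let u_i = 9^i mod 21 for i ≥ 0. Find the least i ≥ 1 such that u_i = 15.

3

Listing terms: u_0 = 1, u_1 = 9, u_2 = 18, u_3 = 15, u_4 = 9.
Since u_4 = u_1 = 9, the sequence is eventually periodic: after a pre-period of length 1 it cycles with period 3.
The value 15 first appears (with i ≥ 1) at u_3.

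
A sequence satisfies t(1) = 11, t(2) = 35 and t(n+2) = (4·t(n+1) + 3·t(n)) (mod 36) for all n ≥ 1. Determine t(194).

Listing terms: t(1) = 11,  t(2) = 35,  t(3) = 29,  t(4) = 5,  t(5) = 35,  t(6) = 11,  t(7) = 5,  t(8) = 17,  t(9) = 11,  t(10) = 23,  t(11) = 17,  t(12) = 29,  t(13) = 23,  t(14) = 35,  t(15) = 29.
Since (t(14), t(15)) = (t(2), t(3)) = (35, 29) (two consecutive terms determine the rest), the sequence is eventually periodic: after a pre-period of length 1 it cycles with period 12.
For n ≥ 2, t(n) depends only on (n - 2) mod 12. (194 - 2) mod 12 = 0, so t(194) = t(2) = 35.

35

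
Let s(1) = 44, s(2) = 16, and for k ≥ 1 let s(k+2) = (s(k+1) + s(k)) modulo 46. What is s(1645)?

s(1) = 44,  s(2) = 16,  s(3) = 14,  s(4) = 30,  s(5) = 44,  s(6) = 28,  s(7) = 26,  s(8) = 8,  s(9) = 34,  s(10) = 42,  s(11) = 30,  s(12) = 26,  s(13) = 10,  s(14) = 36,  s(15) = 0,  s(16) = 36,  s(17) = 36,  s(18) = 26,  s(19) = 16,  s(20) = 42,  s(21) = 12,  s(22) = 8,  s(23) = 20,  s(24) = 28,  s(25) = 2,  s(26) = 30,  s(27) = 32,  s(28) = 16,  s(29) = 2,  s(30) = 18,  s(31) = 20,  s(32) = 38,  s(33) = 12,  s(34) = 4,  s(35) = 16,  s(36) = 20,  s(37) = 36,  s(38) = 10,  s(39) = 0,  s(40) = 10,  s(41) = 10,  s(42) = 20,  s(43) = 30,  s(44) = 4,  s(45) = 34,  s(46) = 38,  s(47) = 26,  s(48) = 18,  s(49) = 44,  s(50) = 16.
Since (s(49), s(50)) = (s(1), s(2)) = (44, 16) (two consecutive terms determine the rest), the sequence is periodic with period 48.
So s(1645) = s(1 + ((1645-1) mod 48)) = s(13) = 10.

10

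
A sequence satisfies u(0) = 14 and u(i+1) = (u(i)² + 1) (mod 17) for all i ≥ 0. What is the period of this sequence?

6

u(0) = 14,  u(1) = 10,  u(2) = 16,  u(3) = 2,  u(4) = 5,  u(5) = 9,  u(6) = 14.
The sequence repeats with period 6.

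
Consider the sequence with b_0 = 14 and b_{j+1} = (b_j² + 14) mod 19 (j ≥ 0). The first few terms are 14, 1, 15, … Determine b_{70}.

15

We have b_0 = 14,  b_1 = 1,  b_2 = 15,  b_3 = 11,  b_4 = 2,  b_5 = 18,  b_6 = 15.
Since b_6 = b_2 = 15, the sequence is eventually periodic: after a pre-period of length 2 it cycles with period 4.
For j ≥ 2, b_j depends only on (j - 2) mod 4. (70 - 2) mod 4 = 0, so b_{70} = b_2 = 15.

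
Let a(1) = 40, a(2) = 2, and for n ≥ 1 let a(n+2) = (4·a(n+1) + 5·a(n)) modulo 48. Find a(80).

26

a(1) = 40, a(2) = 2, a(3) = 16, a(4) = 26, a(5) = 40, a(6) = 2.
Since (a(5), a(6)) = (a(1), a(2)) = (40, 2) (two consecutive terms determine the rest), the sequence is periodic with period 4.
So a(80) = a(1 + ((80-1) mod 4)) = a(4) = 26.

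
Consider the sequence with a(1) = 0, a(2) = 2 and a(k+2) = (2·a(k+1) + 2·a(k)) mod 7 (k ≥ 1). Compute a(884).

6

Computing terms: a(1) = 0, a(2) = 2, a(3) = 4, a(4) = 5, a(5) = 4, a(6) = 4, a(7) = 2, a(8) = 5, a(9) = 0, a(10) = 3, a(11) = 6, a(12) = 4, a(13) = 6, a(14) = 6, a(15) = 3, a(16) = 4, a(17) = 0, a(18) = 1, a(19) = 2, a(20) = 6, a(21) = 2, a(22) = 2, a(23) = 1, a(24) = 6, a(25) = 0, a(26) = 5, a(27) = 3, a(28) = 2, a(29) = 3, a(30) = 3, a(31) = 5, a(32) = 2, a(33) = 0, a(34) = 4, a(35) = 1, a(36) = 3, a(37) = 1, a(38) = 1, a(39) = 4, a(40) = 3, a(41) = 0, a(42) = 6, a(43) = 5, a(44) = 1, a(45) = 5, a(46) = 5, a(47) = 6, a(48) = 1, a(49) = 0, a(50) = 2.
Since (a(49), a(50)) = (a(1), a(2)) = (0, 2) (two consecutive terms determine the rest), the sequence is periodic with period 48.
So a(884) = a(1 + ((884-1) mod 48)) = a(20) = 6.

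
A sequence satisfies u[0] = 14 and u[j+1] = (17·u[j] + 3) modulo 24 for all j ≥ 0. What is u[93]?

13

We have u[0] = 14; u[1] = 1; u[2] = 20; u[3] = 7; u[4] = 2; u[5] = 13; u[6] = 8; u[7] = 19; u[8] = 14.
The sequence repeats with period 8.
So u[93] = u[0 + ((93-0) mod 8)] = u[5] = 13.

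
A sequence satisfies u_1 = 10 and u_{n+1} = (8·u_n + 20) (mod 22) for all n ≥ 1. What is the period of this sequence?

10

Listing terms: u_1 = 10; u_2 = 12; u_3 = 6; u_4 = 2; u_5 = 14; u_6 = 0; u_7 = 20; u_8 = 4; u_9 = 8; u_{10} = 18; u_{11} = 10.
The sequence repeats with period 10.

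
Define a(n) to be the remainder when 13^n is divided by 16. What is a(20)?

1

We have a(1) = 13; a(2) = 9; a(3) = 5; a(4) = 1; a(5) = 13.
Since a(5) = a(1) = 13, the sequence is periodic with period 4.
So a(20) = a(1 + ((20-1) mod 4)) = a(4) = 1.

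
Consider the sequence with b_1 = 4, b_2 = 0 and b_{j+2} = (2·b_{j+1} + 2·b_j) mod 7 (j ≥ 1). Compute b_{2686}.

6

Computing terms: b_1 = 4,  b_2 = 0,  b_3 = 1,  b_4 = 2,  b_5 = 6,  b_6 = 2,  b_7 = 2,  b_8 = 1,  b_9 = 6,  b_{10} = 0,  b_{11} = 5,  b_{12} = 3,  b_{13} = 2,  b_{14} = 3,  b_{15} = 3,  b_{16} = 5,  b_{17} = 2,  b_{18} = 0,  b_{19} = 4,  b_{20} = 1,  b_{21} = 3,  b_{22} = 1,  b_{23} = 1,  b_{24} = 4,  b_{25} = 3,  b_{26} = 0,  b_{27} = 6,  b_{28} = 5,  b_{29} = 1,  b_{30} = 5,  b_{31} = 5,  b_{32} = 6,  b_{33} = 1,  b_{34} = 0,  b_{35} = 2,  b_{36} = 4,  b_{37} = 5,  b_{38} = 4,  b_{39} = 4,  b_{40} = 2,  b_{41} = 5,  b_{42} = 0,  b_{43} = 3,  b_{44} = 6,  b_{45} = 4,  b_{46} = 6,  b_{47} = 6,  b_{48} = 3,  b_{49} = 4,  b_{50} = 0.
The sequence repeats with period 48.
(2686 - 1) mod 48 = 45, so b_{2686} = b_{46} = 6.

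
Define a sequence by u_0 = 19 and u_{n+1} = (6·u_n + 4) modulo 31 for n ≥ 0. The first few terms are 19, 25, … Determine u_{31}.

25

Listing terms: u_0 = 19, u_1 = 25, u_2 = 30, u_3 = 29, u_4 = 23, u_5 = 18, u_6 = 19.
The sequence repeats with period 6.
(31 - 0) mod 6 = 1, so u_{31} = u_1 = 25.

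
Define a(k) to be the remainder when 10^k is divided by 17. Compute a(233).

We have a(1) = 10; a(2) = 15; a(3) = 14; a(4) = 4; a(5) = 6; a(6) = 9; a(7) = 5; a(8) = 16; a(9) = 7; a(10) = 2; a(11) = 3; a(12) = 13; a(13) = 11; a(14) = 8; a(15) = 12; a(16) = 1; a(17) = 10.
Since a(17) = a(1) = 10, the sequence is periodic with period 16.
(233 - 1) mod 16 = 8, so a(233) = a(9) = 7.

7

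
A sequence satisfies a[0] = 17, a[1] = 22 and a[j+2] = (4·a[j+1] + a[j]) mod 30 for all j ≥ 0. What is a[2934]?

Listing terms: a[0] = 17; a[1] = 22; a[2] = 15; a[3] = 22; a[4] = 13; a[5] = 14; a[6] = 9; a[7] = 20; a[8] = 29; a[9] = 16; a[10] = 3; a[11] = 28; a[12] = 25; a[13] = 8; a[14] = 27; a[15] = 26; a[16] = 11; a[17] = 10; a[18] = 21; a[19] = 4; a[20] = 7; a[21] = 2; a[22] = 15; a[23] = 2; a[24] = 23; a[25] = 4; a[26] = 9; a[27] = 10; a[28] = 19; a[29] = 26; a[30] = 3; a[31] = 8; a[32] = 5; a[33] = 28; a[34] = 27; a[35] = 16; a[36] = 1; a[37] = 20; a[38] = 21; a[39] = 14; a[40] = 17; a[41] = 22.
Since (a[40], a[41]) = (a[0], a[1]) = (17, 22) (two consecutive terms determine the rest), the sequence is periodic with period 40.
So a[2934] = a[0 + ((2934-0) mod 40)] = a[14] = 27.

27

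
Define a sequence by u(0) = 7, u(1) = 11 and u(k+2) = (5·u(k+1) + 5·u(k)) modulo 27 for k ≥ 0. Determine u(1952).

15

Listing terms: u(0) = 7, u(1) = 11, u(2) = 9, u(3) = 19, u(4) = 5, u(5) = 12, u(6) = 4, u(7) = 26, u(8) = 15, u(9) = 16, u(10) = 20, u(11) = 18, u(12) = 1, u(13) = 14, u(14) = 21, u(15) = 13, u(16) = 8, u(17) = 24, u(18) = 25, u(19) = 2, u(20) = 0, u(21) = 10, u(22) = 23, u(23) = 3, u(24) = 22, u(25) = 17, u(26) = 6, u(27) = 7, u(28) = 11.
The sequence repeats with period 27.
(1952 - 0) mod 27 = 8, so u(1952) = u(8) = 15.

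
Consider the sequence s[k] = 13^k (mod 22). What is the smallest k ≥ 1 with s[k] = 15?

2

We have s[0] = 1,  s[1] = 13,  s[2] = 15,  s[3] = 19,  s[4] = 5,  s[5] = 21,  s[6] = 9,  s[7] = 7,  s[8] = 3,  s[9] = 17,  s[10] = 1.
The sequence repeats with period 10.
The value 15 first appears (with k ≥ 1) at s[2].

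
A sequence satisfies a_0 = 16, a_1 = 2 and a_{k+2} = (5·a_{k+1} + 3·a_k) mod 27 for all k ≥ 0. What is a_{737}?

a_0 = 16,  a_1 = 2,  a_2 = 4,  a_3 = 26,  a_4 = 7,  a_5 = 5,  a_6 = 19,  a_7 = 2,  a_8 = 13,  a_9 = 17,  a_{10} = 16,  a_{11} = 23,  a_{12} = 1,  a_{13} = 20,  a_{14} = 22,  a_{15} = 8,  a_{16} = 25,  a_{17} = 14,  a_{18} = 10,  a_{19} = 11,  a_{20} = 4,  a_{21} = 26.
Since (a_{20}, a_{21}) = (a_2, a_3) = (4, 26) (two consecutive terms determine the rest), the sequence is eventually periodic: after a pre-period of length 2 it cycles with period 18.
For k ≥ 2, a_k depends only on (k - 2) mod 18. (737 - 2) mod 18 = 15, so a_{737} = a_{17} = 14.

14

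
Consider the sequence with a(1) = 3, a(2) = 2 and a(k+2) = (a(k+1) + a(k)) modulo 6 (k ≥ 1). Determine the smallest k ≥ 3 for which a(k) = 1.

a(1) = 3, a(2) = 2, a(3) = 5, a(4) = 1, a(5) = 0, a(6) = 1, a(7) = 1, a(8) = 2, a(9) = 3, a(10) = 5, a(11) = 2, a(12) = 1, a(13) = 3, a(14) = 4, a(15) = 1, a(16) = 5, a(17) = 0, a(18) = 5, a(19) = 5, a(20) = 4, a(21) = 3, a(22) = 1, a(23) = 4, a(24) = 5, a(25) = 3, a(26) = 2.
Since (a(25), a(26)) = (a(1), a(2)) = (3, 2) (two consecutive terms determine the rest), the sequence is periodic with period 24.
The value 1 first appears (with k ≥ 3) at a(4).

4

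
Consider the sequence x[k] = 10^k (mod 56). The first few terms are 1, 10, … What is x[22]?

Computing terms: x[0] = 1; x[1] = 10; x[2] = 44; x[3] = 48; x[4] = 32; x[5] = 40; x[6] = 8; x[7] = 24; x[8] = 16; x[9] = 48.
Since x[9] = x[3] = 48, the sequence is eventually periodic: after a pre-period of length 3 it cycles with period 6.
For k ≥ 3, x[k] depends only on (k - 3) mod 6. (22 - 3) mod 6 = 1, so x[22] = x[4] = 32.

32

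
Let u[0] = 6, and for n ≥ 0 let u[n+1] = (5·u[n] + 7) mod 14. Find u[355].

9

u[0] = 6, u[1] = 9, u[2] = 10, u[3] = 1, u[4] = 12, u[5] = 11, u[6] = 6.
The sequence repeats with period 6.
(355 - 0) mod 6 = 1, so u[355] = u[1] = 9.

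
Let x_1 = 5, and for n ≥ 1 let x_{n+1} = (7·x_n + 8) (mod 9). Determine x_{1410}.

0

Computing terms: x_1 = 5, x_2 = 7, x_3 = 3, x_4 = 2, x_5 = 4, x_6 = 0, x_7 = 8, x_8 = 1, x_9 = 6, x_{10} = 5.
Since x_{10} = x_1 = 5, the sequence is periodic with period 9.
So x_{1410} = x_{1 + ((1410-1) mod 9)} = x_6 = 0.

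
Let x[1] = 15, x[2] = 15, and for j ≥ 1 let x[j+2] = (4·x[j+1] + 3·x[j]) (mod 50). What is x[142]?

We have x[1] = 15; x[2] = 15; x[3] = 5; x[4] = 15; x[5] = 25; x[6] = 45; x[7] = 5; x[8] = 5; x[9] = 35; x[10] = 5; x[11] = 25; x[12] = 15; x[13] = 35; x[14] = 35; x[15] = 45; x[16] = 35; x[17] = 25; x[18] = 5; x[19] = 45; x[20] = 45; x[21] = 15; x[22] = 45; x[23] = 25; x[24] = 35; x[25] = 15; x[26] = 15.
The sequence repeats with period 24.
So x[142] = x[1 + ((142-1) mod 24)] = x[22] = 45.

45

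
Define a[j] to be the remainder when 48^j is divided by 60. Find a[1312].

36

Computing terms: a[1] = 48, a[2] = 24, a[3] = 12, a[4] = 36, a[5] = 48.
The sequence repeats with period 4.
(1312 - 1) mod 4 = 3, so a[1312] = a[4] = 36.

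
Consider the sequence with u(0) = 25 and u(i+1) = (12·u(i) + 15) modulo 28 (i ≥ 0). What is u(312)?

11

u(0) = 25, u(1) = 7, u(2) = 15, u(3) = 27, u(4) = 3, u(5) = 23, u(6) = 11, u(7) = 7.
Since u(7) = u(1) = 7, the sequence is eventually periodic: after a pre-period of length 1 it cycles with period 6.
For i ≥ 1, u(i) depends only on (i - 1) mod 6. (312 - 1) mod 6 = 5, so u(312) = u(6) = 11.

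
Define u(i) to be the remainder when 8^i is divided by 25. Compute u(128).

Computing terms: u(0) = 1,  u(1) = 8,  u(2) = 14,  u(3) = 12,  u(4) = 21,  u(5) = 18,  u(6) = 19,  u(7) = 2,  u(8) = 16,  u(9) = 3,  u(10) = 24,  u(11) = 17,  u(12) = 11,  u(13) = 13,  u(14) = 4,  u(15) = 7,  u(16) = 6,  u(17) = 23,  u(18) = 9,  u(19) = 22,  u(20) = 1.
The sequence repeats with period 20.
(128 - 0) mod 20 = 8, so u(128) = u(8) = 16.

16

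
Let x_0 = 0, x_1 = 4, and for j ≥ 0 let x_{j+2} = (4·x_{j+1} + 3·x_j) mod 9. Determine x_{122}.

7

Listing terms: x_0 = 0,  x_1 = 4,  x_2 = 7,  x_3 = 4,  x_4 = 1,  x_5 = 7,  x_6 = 4.
Since (x_5, x_6) = (x_2, x_3) = (7, 4) (two consecutive terms determine the rest), the sequence is eventually periodic: after a pre-period of length 2 it cycles with period 3.
For j ≥ 2, x_j depends only on (j - 2) mod 3. (122 - 2) mod 3 = 0, so x_{122} = x_2 = 7.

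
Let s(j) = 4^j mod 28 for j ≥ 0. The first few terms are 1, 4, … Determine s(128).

16

s(0) = 1, s(1) = 4, s(2) = 16, s(3) = 8, s(4) = 4.
Since s(4) = s(1) = 4, the sequence is eventually periodic: after a pre-period of length 1 it cycles with period 3.
For j ≥ 1, s(j) depends only on (j - 1) mod 3. (128 - 1) mod 3 = 1, so s(128) = s(2) = 16.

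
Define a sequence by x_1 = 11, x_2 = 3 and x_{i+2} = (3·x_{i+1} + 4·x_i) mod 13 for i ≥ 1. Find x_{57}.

1

We have x_1 = 11,  x_2 = 3,  x_3 = 1,  x_4 = 2,  x_5 = 10,  x_6 = 12,  x_7 = 11,  x_8 = 3.
The sequence repeats with period 6.
(57 - 1) mod 6 = 2, so x_{57} = x_3 = 1.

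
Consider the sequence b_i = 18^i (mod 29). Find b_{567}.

We have b_1 = 18; b_2 = 5; b_3 = 3; b_4 = 25; b_5 = 15; b_6 = 9; b_7 = 17; b_8 = 16; b_9 = 27; b_{10} = 22; b_{11} = 19; b_{12} = 23; b_{13} = 8; b_{14} = 28; b_{15} = 11; b_{16} = 24; b_{17} = 26; b_{18} = 4; b_{19} = 14; b_{20} = 20; b_{21} = 12; b_{22} = 13; b_{23} = 2; b_{24} = 7; b_{25} = 10; b_{26} = 6; b_{27} = 21; b_{28} = 1; b_{29} = 18.
The sequence repeats with period 28.
So b_{567} = b_{1 + ((567-1) mod 28)} = b_7 = 17.

17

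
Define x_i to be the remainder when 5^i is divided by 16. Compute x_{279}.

We have x_1 = 5, x_2 = 9, x_3 = 13, x_4 = 1, x_5 = 5.
The sequence repeats with period 4.
(279 - 1) mod 4 = 2, so x_{279} = x_3 = 13.

13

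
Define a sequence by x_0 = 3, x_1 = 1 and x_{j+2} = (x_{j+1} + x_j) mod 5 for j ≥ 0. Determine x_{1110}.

2

Listing terms: x_0 = 3; x_1 = 1; x_2 = 4; x_3 = 0; x_4 = 4; x_5 = 4; x_6 = 3; x_7 = 2; x_8 = 0; x_9 = 2; x_{10} = 2; x_{11} = 4; x_{12} = 1; x_{13} = 0; x_{14} = 1; x_{15} = 1; x_{16} = 2; x_{17} = 3; x_{18} = 0; x_{19} = 3; x_{20} = 3; x_{21} = 1.
Since (x_{20}, x_{21}) = (x_0, x_1) = (3, 1) (two consecutive terms determine the rest), the sequence is periodic with period 20.
So x_{1110} = x_{0 + ((1110-0) mod 20)} = x_{10} = 2.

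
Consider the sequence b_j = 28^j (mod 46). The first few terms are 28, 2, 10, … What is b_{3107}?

20

Computing terms: b_1 = 28,  b_2 = 2,  b_3 = 10,  b_4 = 4,  b_5 = 20,  b_6 = 8,  b_7 = 40,  b_8 = 16,  b_9 = 34,  b_{10} = 32,  b_{11} = 22,  b_{12} = 18,  b_{13} = 44,  b_{14} = 36,  b_{15} = 42,  b_{16} = 26,  b_{17} = 38,  b_{18} = 6,  b_{19} = 30,  b_{20} = 12,  b_{21} = 14,  b_{22} = 24,  b_{23} = 28.
The sequence repeats with period 22.
So b_{3107} = b_{1 + ((3107-1) mod 22)} = b_5 = 20.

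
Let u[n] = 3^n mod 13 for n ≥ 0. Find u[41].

9

We have u[0] = 1,  u[1] = 3,  u[2] = 9,  u[3] = 1.
Since u[3] = u[0] = 1, the sequence is periodic with period 3.
(41 - 0) mod 3 = 2, so u[41] = u[2] = 9.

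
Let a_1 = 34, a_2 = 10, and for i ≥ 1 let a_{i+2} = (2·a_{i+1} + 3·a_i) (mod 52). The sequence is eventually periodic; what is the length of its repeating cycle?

6

Listing terms: a_1 = 34,  a_2 = 10,  a_3 = 18,  a_4 = 14,  a_5 = 30,  a_6 = 50,  a_7 = 34,  a_8 = 10.
The sequence repeats with period 6.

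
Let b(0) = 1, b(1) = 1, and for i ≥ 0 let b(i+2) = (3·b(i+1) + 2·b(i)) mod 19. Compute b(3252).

2

b(0) = 1,  b(1) = 1,  b(2) = 5,  b(3) = 17,  b(4) = 4,  b(5) = 8,  b(6) = 13,  b(7) = 17,  b(8) = 1,  b(9) = 18,  b(10) = 18,  b(11) = 14,  b(12) = 2,  b(13) = 15,  b(14) = 11,  b(15) = 6,  b(16) = 2,  b(17) = 18,  b(18) = 1,  b(19) = 1.
Since (b(18), b(19)) = (b(0), b(1)) = (1, 1) (two consecutive terms determine the rest), the sequence is periodic with period 18.
So b(3252) = b(0 + ((3252-0) mod 18)) = b(12) = 2.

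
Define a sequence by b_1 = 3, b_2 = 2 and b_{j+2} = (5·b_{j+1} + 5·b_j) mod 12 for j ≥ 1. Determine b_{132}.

b_1 = 3,  b_2 = 2,  b_3 = 1,  b_4 = 3,  b_5 = 8,  b_6 = 7,  b_7 = 3,  b_8 = 2.
Since (b_7, b_8) = (b_1, b_2) = (3, 2) (two consecutive terms determine the rest), the sequence is periodic with period 6.
(132 - 1) mod 6 = 5, so b_{132} = b_6 = 7.

7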